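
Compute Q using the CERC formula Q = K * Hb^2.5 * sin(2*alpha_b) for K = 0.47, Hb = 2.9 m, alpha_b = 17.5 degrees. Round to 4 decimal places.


Q = K * Hb^2.5 * sin(2 * alpha_b)
Hb^2.5 = 2.9^2.5 = 14.321714
sin(2 * 17.5) = sin(35.0) = 0.573576
Q = 0.47 * 14.321714 * 0.573576
Q = 3.8609 m^3/s

3.8609


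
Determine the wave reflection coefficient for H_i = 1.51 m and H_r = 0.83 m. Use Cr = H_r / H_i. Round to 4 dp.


Cr = H_r / H_i
Cr = 0.83 / 1.51
Cr = 0.5497

0.5497


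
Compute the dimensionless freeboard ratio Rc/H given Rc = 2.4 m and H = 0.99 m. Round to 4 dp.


Relative freeboard = Rc / H
= 2.4 / 0.99
= 2.4242

2.4242


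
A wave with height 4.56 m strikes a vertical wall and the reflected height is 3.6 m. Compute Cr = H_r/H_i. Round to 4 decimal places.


Cr = H_r / H_i
Cr = 3.6 / 4.56
Cr = 0.7895

0.7895


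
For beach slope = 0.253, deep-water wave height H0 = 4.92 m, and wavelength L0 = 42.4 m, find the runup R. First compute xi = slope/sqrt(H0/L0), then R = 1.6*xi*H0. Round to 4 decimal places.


xi = slope / sqrt(H0/L0)
H0/L0 = 4.92/42.4 = 0.116038
sqrt(0.116038) = 0.340643
xi = 0.253 / 0.340643 = 0.742713
R = 1.6 * xi * H0 = 1.6 * 0.742713 * 4.92
R = 5.8466 m

5.8466


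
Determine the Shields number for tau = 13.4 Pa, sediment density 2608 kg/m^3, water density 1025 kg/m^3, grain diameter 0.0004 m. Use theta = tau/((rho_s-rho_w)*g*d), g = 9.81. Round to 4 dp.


theta = tau / ((rho_s - rho_w) * g * d)
rho_s - rho_w = 2608 - 1025 = 1583
Denominator = 1583 * 9.81 * 0.0004 = 6.211692
theta = 13.4 / 6.211692
theta = 2.1572

2.1572


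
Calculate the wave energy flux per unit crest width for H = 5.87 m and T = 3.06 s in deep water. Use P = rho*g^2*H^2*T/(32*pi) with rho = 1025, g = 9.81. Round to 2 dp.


P = rho * g^2 * H^2 * T / (32 * pi)
P = 1025 * 9.81^2 * 5.87^2 * 3.06 / (32 * pi)
P = 1025 * 96.2361 * 34.4569 * 3.06 / 100.53096
P = 103456.95 W/m

103456.95


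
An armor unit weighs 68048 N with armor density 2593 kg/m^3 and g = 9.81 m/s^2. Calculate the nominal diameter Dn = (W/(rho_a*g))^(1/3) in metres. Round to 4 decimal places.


V = W / (rho_a * g)
V = 68048 / (2593 * 9.81)
V = 68048 / 25437.33
V = 2.675124 m^3
Dn = V^(1/3) = 2.675124^(1/3)
Dn = 1.3882 m

1.3882


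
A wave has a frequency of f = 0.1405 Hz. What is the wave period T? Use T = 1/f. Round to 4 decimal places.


T = 1 / f
T = 1 / 0.1405
T = 7.1174 s

7.1174


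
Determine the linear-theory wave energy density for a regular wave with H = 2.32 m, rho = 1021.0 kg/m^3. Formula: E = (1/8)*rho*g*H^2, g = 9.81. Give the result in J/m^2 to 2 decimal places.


E = (1/8) * rho * g * H^2
E = (1/8) * 1021.0 * 9.81 * 2.32^2
E = 0.125 * 1021.0 * 9.81 * 5.3824
E = 6738.77 J/m^2

6738.77


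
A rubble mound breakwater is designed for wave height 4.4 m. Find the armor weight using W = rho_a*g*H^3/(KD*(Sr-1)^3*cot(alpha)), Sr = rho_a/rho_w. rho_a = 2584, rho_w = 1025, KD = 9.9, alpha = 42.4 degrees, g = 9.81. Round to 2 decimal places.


Sr = rho_a / rho_w = 2584 / 1025 = 2.520976
(Sr - 1) = 1.520976
(Sr - 1)^3 = 3.518574
cot(42.4) = 1 / tan(42.4) = 1 / 0.913125 = 1.095140
Numerator = 2584 * 9.81 * 4.4^3 = 2159332.6234
Denominator = 9.9 * 3.518574 * 1.095140 = 38.147974
W = 2159332.6234 / 38.147974
W = 56604.12 N

56604.12


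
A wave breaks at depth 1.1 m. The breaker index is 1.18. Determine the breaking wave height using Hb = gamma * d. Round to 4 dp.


Hb = gamma * d
Hb = 1.18 * 1.1
Hb = 1.2980 m

1.2980


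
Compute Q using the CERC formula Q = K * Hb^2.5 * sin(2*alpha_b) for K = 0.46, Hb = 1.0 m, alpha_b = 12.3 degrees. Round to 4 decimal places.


Q = K * Hb^2.5 * sin(2 * alpha_b)
Hb^2.5 = 1.0^2.5 = 1.000000
sin(2 * 12.3) = sin(24.6) = 0.416281
Q = 0.46 * 1.000000 * 0.416281
Q = 0.1915 m^3/s

0.1915


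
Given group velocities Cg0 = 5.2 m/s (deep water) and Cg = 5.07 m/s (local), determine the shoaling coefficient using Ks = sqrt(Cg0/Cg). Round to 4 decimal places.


Ks = sqrt(Cg0 / Cg)
Ks = sqrt(5.2 / 5.07)
Ks = sqrt(1.0256)
Ks = 1.0127

1.0127


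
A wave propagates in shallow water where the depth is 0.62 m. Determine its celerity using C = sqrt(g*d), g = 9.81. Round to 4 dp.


Using the shallow-water approximation:
C = sqrt(g * d) = sqrt(9.81 * 0.62)
C = sqrt(6.0822)
C = 2.4662 m/s

2.4662


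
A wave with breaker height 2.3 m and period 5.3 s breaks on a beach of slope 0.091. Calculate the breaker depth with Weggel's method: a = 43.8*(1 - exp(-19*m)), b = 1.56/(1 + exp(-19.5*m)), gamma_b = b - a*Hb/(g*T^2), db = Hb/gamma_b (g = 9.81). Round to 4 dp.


a = 43.8 * (1 - exp(-19 * m))
exp(-19 * 0.091) = exp(-1.7290) = 0.177462
a = 43.8 * (1 - 0.177462) = 36.027174
b = 1.56 / (1 + exp(-19.5 * m))
exp(-19.5 * 0.091) = exp(-1.7745) = 0.169568
b = 1.56 / (1 + 0.169568) = 1.333826
Hb / (g * T^2) = 2.3 / (9.81 * 5.3^2) = 2.3 / 275.5629 = 0.00834655
gamma_b = b - a * Hb/(g*T^2) = 1.333826 - 36.027174 * 0.00834655 = 1.033123
db = Hb / gamma_b = 2.3 / 1.033123
db = 2.2263 m

2.2263


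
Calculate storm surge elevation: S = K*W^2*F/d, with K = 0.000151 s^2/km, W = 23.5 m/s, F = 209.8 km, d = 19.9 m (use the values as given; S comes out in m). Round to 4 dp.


S = K * W^2 * F / d
W^2 = 23.5^2 = 552.25
S = 0.000151 * 552.25 * 209.8 / 19.9
Numerator = 0.000151 * 552.25 * 209.8 = 17.495170
S = 17.495170 / 19.9 = 0.8792 m

0.8792


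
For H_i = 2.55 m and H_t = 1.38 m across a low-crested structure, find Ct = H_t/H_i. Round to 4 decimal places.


Ct = H_t / H_i
Ct = 1.38 / 2.55
Ct = 0.5412

0.5412


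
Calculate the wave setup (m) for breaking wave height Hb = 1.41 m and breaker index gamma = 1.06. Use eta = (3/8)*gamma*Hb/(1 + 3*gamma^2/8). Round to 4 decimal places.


eta = (3/8) * gamma * Hb / (1 + 3*gamma^2/8)
Numerator = (3/8) * 1.06 * 1.41 = 0.560475
Denominator = 1 + 3*1.06^2/8 = 1 + 0.421350 = 1.421350
eta = 0.560475 / 1.421350
eta = 0.3943 m

0.3943


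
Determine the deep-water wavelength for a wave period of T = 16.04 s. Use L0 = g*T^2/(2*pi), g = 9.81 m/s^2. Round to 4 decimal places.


L0 = g * T^2 / (2 * pi)
L0 = 9.81 * 16.04^2 / (2 * pi)
L0 = 9.81 * 257.2816 / 6.28319
L0 = 2523.9325 / 6.28319
L0 = 401.6963 m

401.6963


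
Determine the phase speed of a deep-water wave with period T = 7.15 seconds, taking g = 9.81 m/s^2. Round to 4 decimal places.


We use the deep-water celerity formula:
C = g * T / (2 * pi)
C = 9.81 * 7.15 / (2 * 3.14159...)
C = 70.141500 / 6.283185
C = 11.1634 m/s

11.1634


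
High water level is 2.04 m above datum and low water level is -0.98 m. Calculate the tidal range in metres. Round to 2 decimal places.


Tidal range = High water - Low water
Tidal range = 2.04 - (-0.98)
Tidal range = 3.02 m

3.02


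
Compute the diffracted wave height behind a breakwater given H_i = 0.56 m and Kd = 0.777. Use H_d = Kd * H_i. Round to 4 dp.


H_d = Kd * H_i
H_d = 0.777 * 0.56
H_d = 0.4351 m

0.4351


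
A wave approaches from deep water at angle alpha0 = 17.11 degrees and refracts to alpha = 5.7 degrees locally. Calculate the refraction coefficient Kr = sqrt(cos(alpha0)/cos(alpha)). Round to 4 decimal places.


Kr = sqrt(cos(alpha0) / cos(alpha))
cos(17.11) = 0.955742
cos(5.7) = 0.995056
Kr = sqrt(0.955742 / 0.995056)
Kr = sqrt(0.960491)
Kr = 0.9800

0.9800


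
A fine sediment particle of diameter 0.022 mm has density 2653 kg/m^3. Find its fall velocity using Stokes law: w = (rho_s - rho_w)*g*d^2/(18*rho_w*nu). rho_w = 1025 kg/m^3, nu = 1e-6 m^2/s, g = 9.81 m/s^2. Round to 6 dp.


w = (rho_s - rho_w) * g * d^2 / (18 * rho_w * nu)
d = 0.022 mm = 0.000022 m
rho_s - rho_w = 2653 - 1025 = 1628
Numerator = 1628 * 9.81 * (0.000022)^2 = 0.000007729809
Denominator = 18 * 1025 * 1e-6 = 0.018450
w = 0.000419 m/s

0.000419


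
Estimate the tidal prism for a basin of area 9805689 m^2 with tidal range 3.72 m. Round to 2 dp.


Tidal prism = Area * Tidal range
P = 9805689 * 3.72
P = 36477163.08 m^3

36477163.08


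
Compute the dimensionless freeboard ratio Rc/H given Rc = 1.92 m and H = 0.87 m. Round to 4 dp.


Relative freeboard = Rc / H
= 1.92 / 0.87
= 2.2069

2.2069


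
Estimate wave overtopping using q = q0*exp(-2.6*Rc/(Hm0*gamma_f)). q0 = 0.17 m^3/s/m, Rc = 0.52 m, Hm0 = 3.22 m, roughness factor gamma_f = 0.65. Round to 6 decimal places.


q = q0 * exp(-2.6 * Rc / (Hm0 * gamma_f))
Exponent = -2.6 * 0.52 / (3.22 * 0.65)
= -2.6 * 0.52 / 2.0930
= -0.645963
exp(-0.645963) = 0.524158
q = 0.17 * 0.524158
q = 0.089107 m^3/s/m

0.089107


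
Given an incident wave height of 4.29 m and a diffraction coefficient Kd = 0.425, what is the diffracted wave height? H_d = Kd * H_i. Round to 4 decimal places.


H_d = Kd * H_i
H_d = 0.425 * 4.29
H_d = 1.8233 m

1.8233


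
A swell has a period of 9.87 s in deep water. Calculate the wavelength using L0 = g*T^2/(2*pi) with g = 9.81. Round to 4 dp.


L0 = g * T^2 / (2 * pi)
L0 = 9.81 * 9.87^2 / (2 * pi)
L0 = 9.81 * 97.4169 / 6.28319
L0 = 955.6598 / 6.28319
L0 = 152.0980 m

152.0980


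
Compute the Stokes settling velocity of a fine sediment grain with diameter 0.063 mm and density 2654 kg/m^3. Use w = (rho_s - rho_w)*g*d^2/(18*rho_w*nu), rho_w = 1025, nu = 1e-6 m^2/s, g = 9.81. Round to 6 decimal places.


w = (rho_s - rho_w) * g * d^2 / (18 * rho_w * nu)
d = 0.063 mm = 0.000063 m
rho_s - rho_w = 2654 - 1025 = 1629
Numerator = 1629 * 9.81 * (0.000063)^2 = 0.000063426565
Denominator = 18 * 1025 * 1e-6 = 0.018450
w = 0.003438 m/s

0.003438


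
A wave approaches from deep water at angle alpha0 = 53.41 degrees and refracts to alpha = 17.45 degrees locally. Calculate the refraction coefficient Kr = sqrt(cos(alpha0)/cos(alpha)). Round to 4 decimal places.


Kr = sqrt(cos(alpha0) / cos(alpha))
cos(53.41) = 0.596085
cos(17.45) = 0.953979
Kr = sqrt(0.596085 / 0.953979)
Kr = sqrt(0.624841)
Kr = 0.7905

0.7905


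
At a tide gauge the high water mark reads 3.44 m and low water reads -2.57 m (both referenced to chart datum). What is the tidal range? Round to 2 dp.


Tidal range = High water - Low water
Tidal range = 3.44 - (-2.57)
Tidal range = 6.01 m

6.01


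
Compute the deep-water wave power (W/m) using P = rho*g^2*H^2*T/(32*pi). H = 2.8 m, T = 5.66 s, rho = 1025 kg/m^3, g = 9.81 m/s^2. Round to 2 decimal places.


P = rho * g^2 * H^2 * T / (32 * pi)
P = 1025 * 9.81^2 * 2.8^2 * 5.66 / (32 * pi)
P = 1025 * 96.2361 * 7.8400 * 5.66 / 100.53096
P = 43540.61 W/m

43540.61


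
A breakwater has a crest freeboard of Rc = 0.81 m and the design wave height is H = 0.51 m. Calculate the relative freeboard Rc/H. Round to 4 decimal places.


Relative freeboard = Rc / H
= 0.81 / 0.51
= 1.5882

1.5882


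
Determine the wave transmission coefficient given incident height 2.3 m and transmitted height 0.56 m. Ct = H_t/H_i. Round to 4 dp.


Ct = H_t / H_i
Ct = 0.56 / 2.3
Ct = 0.2435

0.2435


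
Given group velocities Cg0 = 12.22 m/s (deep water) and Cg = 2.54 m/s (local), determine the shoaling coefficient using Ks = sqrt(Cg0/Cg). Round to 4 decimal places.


Ks = sqrt(Cg0 / Cg)
Ks = sqrt(12.22 / 2.54)
Ks = sqrt(4.8110)
Ks = 2.1934

2.1934


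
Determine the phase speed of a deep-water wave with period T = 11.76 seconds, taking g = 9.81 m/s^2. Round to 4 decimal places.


We use the deep-water celerity formula:
C = g * T / (2 * pi)
C = 9.81 * 11.76 / (2 * 3.14159...)
C = 115.365600 / 6.283185
C = 18.3610 m/s

18.3610


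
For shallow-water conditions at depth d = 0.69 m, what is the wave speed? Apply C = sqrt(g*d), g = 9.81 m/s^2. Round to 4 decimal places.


Using the shallow-water approximation:
C = sqrt(g * d) = sqrt(9.81 * 0.69)
C = sqrt(6.7689)
C = 2.6017 m/s

2.6017


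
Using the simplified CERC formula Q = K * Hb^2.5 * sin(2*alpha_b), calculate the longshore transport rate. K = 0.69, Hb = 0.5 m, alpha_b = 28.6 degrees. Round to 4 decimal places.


Q = K * Hb^2.5 * sin(2 * alpha_b)
Hb^2.5 = 0.5^2.5 = 0.176777
sin(2 * 28.6) = sin(57.2) = 0.840567
Q = 0.69 * 0.176777 * 0.840567
Q = 0.1025 m^3/s

0.1025


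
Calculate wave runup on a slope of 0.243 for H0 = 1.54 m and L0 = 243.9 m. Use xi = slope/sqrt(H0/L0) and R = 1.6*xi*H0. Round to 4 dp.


xi = slope / sqrt(H0/L0)
H0/L0 = 1.54/243.9 = 0.006314
sqrt(0.006314) = 0.079461
xi = 0.243 / 0.079461 = 3.058101
R = 1.6 * xi * H0 = 1.6 * 3.058101 * 1.54
R = 7.5352 m

7.5352


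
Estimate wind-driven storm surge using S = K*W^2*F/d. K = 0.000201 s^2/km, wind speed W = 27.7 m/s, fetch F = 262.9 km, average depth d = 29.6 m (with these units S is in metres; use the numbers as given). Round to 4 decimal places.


S = K * W^2 * F / d
W^2 = 27.7^2 = 767.29
S = 0.000201 * 767.29 * 262.9 / 29.6
Numerator = 0.000201 * 767.29 * 262.9 = 40.545829
S = 40.545829 / 29.6 = 1.3698 m

1.3698


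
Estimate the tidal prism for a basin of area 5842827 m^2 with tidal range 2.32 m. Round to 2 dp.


Tidal prism = Area * Tidal range
P = 5842827 * 2.32
P = 13555358.64 m^3

13555358.64


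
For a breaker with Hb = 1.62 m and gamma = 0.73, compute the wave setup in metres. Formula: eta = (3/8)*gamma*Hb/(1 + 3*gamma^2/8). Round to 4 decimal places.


eta = (3/8) * gamma * Hb / (1 + 3*gamma^2/8)
Numerator = (3/8) * 0.73 * 1.62 = 0.443475
Denominator = 1 + 3*0.73^2/8 = 1 + 0.199838 = 1.199838
eta = 0.443475 / 1.199838
eta = 0.3696 m

0.3696


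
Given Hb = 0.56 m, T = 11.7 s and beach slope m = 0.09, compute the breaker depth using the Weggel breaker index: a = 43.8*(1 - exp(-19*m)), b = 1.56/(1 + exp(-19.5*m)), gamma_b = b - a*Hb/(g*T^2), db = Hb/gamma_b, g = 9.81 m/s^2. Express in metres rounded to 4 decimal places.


a = 43.8 * (1 - exp(-19 * m))
exp(-19 * 0.09) = exp(-1.7100) = 0.180866
a = 43.8 * (1 - 0.180866) = 35.878078
b = 1.56 / (1 + exp(-19.5 * m))
exp(-19.5 * 0.09) = exp(-1.7550) = 0.172907
b = 1.56 / (1 + 0.172907) = 1.330028
Hb / (g * T^2) = 0.56 / (9.81 * 11.7^2) = 0.56 / 1342.8909 = 0.00041701
gamma_b = b - a * Hb/(g*T^2) = 1.330028 - 35.878078 * 0.00041701 = 1.315067
db = Hb / gamma_b = 0.56 / 1.315067
db = 0.4258 m

0.4258


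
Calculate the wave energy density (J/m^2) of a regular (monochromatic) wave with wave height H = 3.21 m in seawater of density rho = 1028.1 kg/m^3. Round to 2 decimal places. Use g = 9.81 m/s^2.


E = (1/8) * rho * g * H^2
E = (1/8) * 1028.1 * 9.81 * 3.21^2
E = 0.125 * 1028.1 * 9.81 * 10.3041
E = 12990.46 J/m^2

12990.46


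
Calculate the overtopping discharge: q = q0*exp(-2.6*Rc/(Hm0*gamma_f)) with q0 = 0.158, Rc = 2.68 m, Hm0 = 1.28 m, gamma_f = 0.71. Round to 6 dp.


q = q0 * exp(-2.6 * Rc / (Hm0 * gamma_f))
Exponent = -2.6 * 2.68 / (1.28 * 0.71)
= -2.6 * 2.68 / 0.9088
= -7.667254
exp(-7.667254) = 0.000468
q = 0.158 * 0.000468
q = 0.000074 m^3/s/m

0.000074


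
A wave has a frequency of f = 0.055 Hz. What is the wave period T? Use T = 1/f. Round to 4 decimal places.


T = 1 / f
T = 1 / 0.055
T = 18.1818 s

18.1818


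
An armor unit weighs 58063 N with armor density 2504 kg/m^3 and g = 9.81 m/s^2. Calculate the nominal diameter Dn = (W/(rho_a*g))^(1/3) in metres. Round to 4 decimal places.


V = W / (rho_a * g)
V = 58063 / (2504 * 9.81)
V = 58063 / 24564.24
V = 2.363721 m^3
Dn = V^(1/3) = 2.363721^(1/3)
Dn = 1.3321 m

1.3321


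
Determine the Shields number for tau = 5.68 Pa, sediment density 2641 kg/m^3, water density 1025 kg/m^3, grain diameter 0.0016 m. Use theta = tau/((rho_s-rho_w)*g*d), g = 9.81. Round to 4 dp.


theta = tau / ((rho_s - rho_w) * g * d)
rho_s - rho_w = 2641 - 1025 = 1616
Denominator = 1616 * 9.81 * 0.0016 = 25.364736
theta = 5.68 / 25.364736
theta = 0.2239

0.2239


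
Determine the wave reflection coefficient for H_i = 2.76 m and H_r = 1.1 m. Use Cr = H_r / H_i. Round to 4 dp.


Cr = H_r / H_i
Cr = 1.1 / 2.76
Cr = 0.3986

0.3986


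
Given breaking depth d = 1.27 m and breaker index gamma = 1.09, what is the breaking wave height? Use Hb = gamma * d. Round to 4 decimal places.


Hb = gamma * d
Hb = 1.09 * 1.27
Hb = 1.3843 m

1.3843


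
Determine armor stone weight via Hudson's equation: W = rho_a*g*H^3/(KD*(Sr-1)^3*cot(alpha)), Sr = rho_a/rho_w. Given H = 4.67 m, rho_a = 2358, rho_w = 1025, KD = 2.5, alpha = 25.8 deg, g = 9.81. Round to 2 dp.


Sr = rho_a / rho_w = 2358 / 1025 = 2.300488
(Sr - 1) = 1.300488
(Sr - 1)^3 = 2.199474
cot(25.8) = 1 / tan(25.8) = 1 / 0.483419 = 2.068599
Numerator = 2358 * 9.81 * 4.67^3 = 2355935.7904
Denominator = 2.5 * 2.199474 * 2.068599 = 11.374577
W = 2355935.7904 / 11.374577
W = 207122.94 N

207122.94


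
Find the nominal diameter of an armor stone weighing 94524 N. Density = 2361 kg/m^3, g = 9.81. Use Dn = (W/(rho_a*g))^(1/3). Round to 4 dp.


V = W / (rho_a * g)
V = 94524 / (2361 * 9.81)
V = 94524 / 23161.41
V = 4.081099 m^3
Dn = V^(1/3) = 4.081099^(1/3)
Dn = 1.5981 m

1.5981


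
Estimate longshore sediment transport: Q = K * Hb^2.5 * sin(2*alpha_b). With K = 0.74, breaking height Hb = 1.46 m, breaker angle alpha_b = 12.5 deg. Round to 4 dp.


Q = K * Hb^2.5 * sin(2 * alpha_b)
Hb^2.5 = 1.46^2.5 = 2.575622
sin(2 * 12.5) = sin(25.0) = 0.422618
Q = 0.74 * 2.575622 * 0.422618
Q = 0.8055 m^3/s

0.8055


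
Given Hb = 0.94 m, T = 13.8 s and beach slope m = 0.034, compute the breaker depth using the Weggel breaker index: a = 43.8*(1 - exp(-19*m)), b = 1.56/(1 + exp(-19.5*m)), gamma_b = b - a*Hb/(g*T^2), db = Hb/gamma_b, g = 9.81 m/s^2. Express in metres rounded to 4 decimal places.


a = 43.8 * (1 - exp(-19 * m))
exp(-19 * 0.034) = exp(-0.6460) = 0.524138
a = 43.8 * (1 - 0.524138) = 20.842749
b = 1.56 / (1 + exp(-19.5 * m))
exp(-19.5 * 0.034) = exp(-0.6630) = 0.515303
b = 1.56 / (1 + 0.515303) = 1.029497
Hb / (g * T^2) = 0.94 / (9.81 * 13.8^2) = 0.94 / 1868.2164 = 0.00050315
gamma_b = b - a * Hb/(g*T^2) = 1.029497 - 20.842749 * 0.00050315 = 1.019010
db = Hb / gamma_b = 0.94 / 1.019010
db = 0.9225 m

0.9225


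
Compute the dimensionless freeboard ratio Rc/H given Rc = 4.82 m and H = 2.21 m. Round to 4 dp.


Relative freeboard = Rc / H
= 4.82 / 2.21
= 2.1810

2.1810


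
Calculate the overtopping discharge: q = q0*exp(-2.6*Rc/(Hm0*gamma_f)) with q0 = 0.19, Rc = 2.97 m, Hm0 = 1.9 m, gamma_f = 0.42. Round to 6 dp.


q = q0 * exp(-2.6 * Rc / (Hm0 * gamma_f))
Exponent = -2.6 * 2.97 / (1.9 * 0.42)
= -2.6 * 2.97 / 0.7980
= -9.676692
exp(-9.676692) = 0.000063
q = 0.19 * 0.000063
q = 0.000012 m^3/s/m

0.000012


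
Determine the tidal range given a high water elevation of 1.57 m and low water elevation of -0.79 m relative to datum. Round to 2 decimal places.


Tidal range = High water - Low water
Tidal range = 1.57 - (-0.79)
Tidal range = 2.36 m

2.36


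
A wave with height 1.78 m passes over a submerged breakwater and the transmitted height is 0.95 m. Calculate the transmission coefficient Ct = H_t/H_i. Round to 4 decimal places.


Ct = H_t / H_i
Ct = 0.95 / 1.78
Ct = 0.5337

0.5337


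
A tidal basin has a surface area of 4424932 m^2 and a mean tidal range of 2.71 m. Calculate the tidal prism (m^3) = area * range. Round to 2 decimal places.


Tidal prism = Area * Tidal range
P = 4424932 * 2.71
P = 11991565.72 m^3

11991565.72


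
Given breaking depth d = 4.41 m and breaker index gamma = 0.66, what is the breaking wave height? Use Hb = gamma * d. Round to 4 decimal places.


Hb = gamma * d
Hb = 0.66 * 4.41
Hb = 2.9106 m

2.9106


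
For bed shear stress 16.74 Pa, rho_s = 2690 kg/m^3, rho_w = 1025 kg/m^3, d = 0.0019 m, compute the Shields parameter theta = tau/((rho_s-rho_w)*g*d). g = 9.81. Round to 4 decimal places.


theta = tau / ((rho_s - rho_w) * g * d)
rho_s - rho_w = 2690 - 1025 = 1665
Denominator = 1665 * 9.81 * 0.0019 = 31.033935
theta = 16.74 / 31.033935
theta = 0.5394

0.5394


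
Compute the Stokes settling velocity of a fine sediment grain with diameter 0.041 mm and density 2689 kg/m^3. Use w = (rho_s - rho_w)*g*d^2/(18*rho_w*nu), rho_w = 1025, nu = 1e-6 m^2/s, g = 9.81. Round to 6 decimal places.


w = (rho_s - rho_w) * g * d^2 / (18 * rho_w * nu)
d = 0.041 mm = 0.000041 m
rho_s - rho_w = 2689 - 1025 = 1664
Numerator = 1664 * 9.81 * (0.000041)^2 = 0.000027440375
Denominator = 18 * 1025 * 1e-6 = 0.018450
w = 0.001487 m/s

0.001487


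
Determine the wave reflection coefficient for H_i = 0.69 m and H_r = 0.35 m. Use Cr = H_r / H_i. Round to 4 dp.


Cr = H_r / H_i
Cr = 0.35 / 0.69
Cr = 0.5072

0.5072


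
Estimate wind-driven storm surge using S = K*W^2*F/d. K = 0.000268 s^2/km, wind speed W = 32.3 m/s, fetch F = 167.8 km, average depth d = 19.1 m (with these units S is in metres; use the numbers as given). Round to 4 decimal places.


S = K * W^2 * F / d
W^2 = 32.3^2 = 1043.29
S = 0.000268 * 1043.29 * 167.8 / 19.1
Numerator = 0.000268 * 1043.29 * 167.8 = 46.917169
S = 46.917169 / 19.1 = 2.4564 m

2.4564


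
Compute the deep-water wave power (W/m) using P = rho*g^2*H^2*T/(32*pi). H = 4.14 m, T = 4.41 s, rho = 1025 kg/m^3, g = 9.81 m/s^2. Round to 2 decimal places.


P = rho * g^2 * H^2 * T / (32 * pi)
P = 1025 * 9.81^2 * 4.14^2 * 4.41 / (32 * pi)
P = 1025 * 96.2361 * 17.1396 * 4.41 / 100.53096
P = 74165.39 W/m

74165.39


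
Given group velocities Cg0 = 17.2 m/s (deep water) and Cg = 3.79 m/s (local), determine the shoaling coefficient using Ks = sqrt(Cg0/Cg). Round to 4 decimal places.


Ks = sqrt(Cg0 / Cg)
Ks = sqrt(17.2 / 3.79)
Ks = sqrt(4.5383)
Ks = 2.1303

2.1303


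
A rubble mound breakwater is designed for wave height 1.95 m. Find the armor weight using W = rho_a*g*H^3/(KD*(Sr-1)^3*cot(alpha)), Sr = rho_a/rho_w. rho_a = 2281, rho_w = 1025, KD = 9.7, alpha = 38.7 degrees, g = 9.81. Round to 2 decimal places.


Sr = rho_a / rho_w = 2281 / 1025 = 2.225366
(Sr - 1) = 1.225366
(Sr - 1)^3 = 1.839913
cot(38.7) = 1 / tan(38.7) = 1 / 0.801151 = 1.248204
Numerator = 2281 * 9.81 * 1.95^3 = 165919.7661
Denominator = 9.7 * 1.839913 * 1.248204 = 22.276894
W = 165919.7661 / 22.276894
W = 7448.07 N

7448.07


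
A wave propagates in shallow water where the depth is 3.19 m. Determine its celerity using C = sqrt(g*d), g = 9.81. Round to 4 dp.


Using the shallow-water approximation:
C = sqrt(g * d) = sqrt(9.81 * 3.19)
C = sqrt(31.2939)
C = 5.5941 m/s

5.5941


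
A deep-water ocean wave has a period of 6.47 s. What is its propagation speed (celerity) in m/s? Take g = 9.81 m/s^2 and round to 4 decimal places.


We use the deep-water celerity formula:
C = g * T / (2 * pi)
C = 9.81 * 6.47 / (2 * 3.14159...)
C = 63.470700 / 6.283185
C = 10.1017 m/s

10.1017


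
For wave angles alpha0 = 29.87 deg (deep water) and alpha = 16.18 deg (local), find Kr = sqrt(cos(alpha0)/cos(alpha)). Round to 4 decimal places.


Kr = sqrt(cos(alpha0) / cos(alpha))
cos(29.87) = 0.867158
cos(16.18) = 0.960391
Kr = sqrt(0.867158 / 0.960391)
Kr = sqrt(0.902921)
Kr = 0.9502

0.9502


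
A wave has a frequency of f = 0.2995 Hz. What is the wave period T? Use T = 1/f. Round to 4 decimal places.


T = 1 / f
T = 1 / 0.2995
T = 3.3389 s

3.3389


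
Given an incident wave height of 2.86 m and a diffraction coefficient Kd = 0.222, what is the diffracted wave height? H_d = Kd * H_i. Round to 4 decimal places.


H_d = Kd * H_i
H_d = 0.222 * 2.86
H_d = 0.6349 m

0.6349


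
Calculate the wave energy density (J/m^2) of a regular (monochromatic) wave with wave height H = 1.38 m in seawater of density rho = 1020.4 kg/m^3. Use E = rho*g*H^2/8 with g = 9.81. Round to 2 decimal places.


E = (1/8) * rho * g * H^2
E = (1/8) * 1020.4 * 9.81 * 1.38^2
E = 0.125 * 1020.4 * 9.81 * 1.9044
E = 2382.91 J/m^2

2382.91


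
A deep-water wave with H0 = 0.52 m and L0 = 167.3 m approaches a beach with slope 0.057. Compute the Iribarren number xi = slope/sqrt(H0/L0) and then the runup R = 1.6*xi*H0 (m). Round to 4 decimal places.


xi = slope / sqrt(H0/L0)
H0/L0 = 0.52/167.3 = 0.003108
sqrt(0.003108) = 0.055751
xi = 0.057 / 0.055751 = 1.022401
R = 1.6 * xi * H0 = 1.6 * 1.022401 * 0.52
R = 0.8506 m

0.8506


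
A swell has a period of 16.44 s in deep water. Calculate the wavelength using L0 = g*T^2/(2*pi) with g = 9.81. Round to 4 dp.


L0 = g * T^2 / (2 * pi)
L0 = 9.81 * 16.44^2 / (2 * pi)
L0 = 9.81 * 270.2736 / 6.28319
L0 = 2651.3840 / 6.28319
L0 = 421.9809 m

421.9809


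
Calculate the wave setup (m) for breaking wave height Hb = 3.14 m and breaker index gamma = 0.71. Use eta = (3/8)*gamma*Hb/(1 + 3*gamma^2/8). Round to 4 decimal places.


eta = (3/8) * gamma * Hb / (1 + 3*gamma^2/8)
Numerator = (3/8) * 0.71 * 3.14 = 0.836025
Denominator = 1 + 3*0.71^2/8 = 1 + 0.189038 = 1.189038
eta = 0.836025 / 1.189038
eta = 0.7031 m

0.7031


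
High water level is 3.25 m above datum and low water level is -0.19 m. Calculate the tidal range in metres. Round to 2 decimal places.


Tidal range = High water - Low water
Tidal range = 3.25 - (-0.19)
Tidal range = 3.44 m

3.44


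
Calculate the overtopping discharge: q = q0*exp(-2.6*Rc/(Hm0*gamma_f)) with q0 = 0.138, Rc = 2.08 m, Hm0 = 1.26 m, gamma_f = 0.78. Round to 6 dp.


q = q0 * exp(-2.6 * Rc / (Hm0 * gamma_f))
Exponent = -2.6 * 2.08 / (1.26 * 0.78)
= -2.6 * 2.08 / 0.9828
= -5.502646
exp(-5.502646) = 0.004076
q = 0.138 * 0.004076
q = 0.000562 m^3/s/m

0.000562


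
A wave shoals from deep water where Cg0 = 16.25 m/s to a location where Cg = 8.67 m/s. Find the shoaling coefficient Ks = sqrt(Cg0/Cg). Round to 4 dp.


Ks = sqrt(Cg0 / Cg)
Ks = sqrt(16.25 / 8.67)
Ks = sqrt(1.8743)
Ks = 1.3690

1.3690


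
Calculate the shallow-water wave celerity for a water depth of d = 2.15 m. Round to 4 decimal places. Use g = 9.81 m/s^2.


Using the shallow-water approximation:
C = sqrt(g * d) = sqrt(9.81 * 2.15)
C = sqrt(21.0915)
C = 4.5925 m/s

4.5925


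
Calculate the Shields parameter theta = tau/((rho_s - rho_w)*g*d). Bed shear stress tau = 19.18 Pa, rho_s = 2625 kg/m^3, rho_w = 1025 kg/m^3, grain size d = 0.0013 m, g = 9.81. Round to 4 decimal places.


theta = tau / ((rho_s - rho_w) * g * d)
rho_s - rho_w = 2625 - 1025 = 1600
Denominator = 1600 * 9.81 * 0.0013 = 20.404800
theta = 19.18 / 20.404800
theta = 0.9400

0.9400


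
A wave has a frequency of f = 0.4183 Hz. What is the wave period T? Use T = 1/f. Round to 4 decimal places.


T = 1 / f
T = 1 / 0.4183
T = 2.3906 s

2.3906


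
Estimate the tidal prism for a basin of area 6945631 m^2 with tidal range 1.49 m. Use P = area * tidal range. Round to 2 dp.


Tidal prism = Area * Tidal range
P = 6945631 * 1.49
P = 10348990.19 m^3

10348990.19


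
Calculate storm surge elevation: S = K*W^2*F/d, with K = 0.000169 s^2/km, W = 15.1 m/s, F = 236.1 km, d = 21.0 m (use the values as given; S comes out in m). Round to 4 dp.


S = K * W^2 * F / d
W^2 = 15.1^2 = 228.01
S = 0.000169 * 228.01 * 236.1 / 21.0
Numerator = 0.000169 * 228.01 * 236.1 = 9.097804
S = 9.097804 / 21.0 = 0.4332 m

0.4332


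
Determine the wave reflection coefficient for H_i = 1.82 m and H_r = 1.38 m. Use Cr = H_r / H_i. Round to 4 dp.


Cr = H_r / H_i
Cr = 1.38 / 1.82
Cr = 0.7582

0.7582


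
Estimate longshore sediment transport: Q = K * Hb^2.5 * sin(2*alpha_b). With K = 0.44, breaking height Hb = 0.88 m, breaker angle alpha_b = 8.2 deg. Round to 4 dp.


Q = K * Hb^2.5 * sin(2 * alpha_b)
Hb^2.5 = 0.88^2.5 = 0.726452
sin(2 * 8.2) = sin(16.4) = 0.282341
Q = 0.44 * 0.726452 * 0.282341
Q = 0.0902 m^3/s

0.0902


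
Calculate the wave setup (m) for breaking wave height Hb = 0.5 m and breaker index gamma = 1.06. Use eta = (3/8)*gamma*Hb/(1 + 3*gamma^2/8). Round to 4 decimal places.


eta = (3/8) * gamma * Hb / (1 + 3*gamma^2/8)
Numerator = (3/8) * 1.06 * 0.5 = 0.198750
Denominator = 1 + 3*1.06^2/8 = 1 + 0.421350 = 1.421350
eta = 0.198750 / 1.421350
eta = 0.1398 m

0.1398


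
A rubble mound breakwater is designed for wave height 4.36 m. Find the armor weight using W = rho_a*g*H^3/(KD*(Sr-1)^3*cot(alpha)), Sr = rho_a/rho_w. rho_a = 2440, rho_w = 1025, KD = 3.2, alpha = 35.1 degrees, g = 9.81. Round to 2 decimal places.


Sr = rho_a / rho_w = 2440 / 1025 = 2.380488
(Sr - 1) = 1.380488
(Sr - 1)^3 = 2.630860
cot(35.1) = 1 / tan(35.1) = 1 / 0.702812 = 1.422856
Numerator = 2440 * 9.81 * 4.36^3 = 1983893.2580
Denominator = 3.2 * 2.630860 * 1.422856 = 11.978672
W = 1983893.2580 / 11.978672
W = 165618.80 N

165618.80


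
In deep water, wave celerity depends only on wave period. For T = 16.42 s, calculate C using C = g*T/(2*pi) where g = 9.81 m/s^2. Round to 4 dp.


We use the deep-water celerity formula:
C = g * T / (2 * pi)
C = 9.81 * 16.42 / (2 * 3.14159...)
C = 161.080200 / 6.283185
C = 25.6367 m/s

25.6367


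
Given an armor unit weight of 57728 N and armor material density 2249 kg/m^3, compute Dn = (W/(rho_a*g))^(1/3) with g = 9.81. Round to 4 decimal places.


V = W / (rho_a * g)
V = 57728 / (2249 * 9.81)
V = 57728 / 22062.69
V = 2.616544 m^3
Dn = V^(1/3) = 2.616544^(1/3)
Dn = 1.3780 m

1.3780


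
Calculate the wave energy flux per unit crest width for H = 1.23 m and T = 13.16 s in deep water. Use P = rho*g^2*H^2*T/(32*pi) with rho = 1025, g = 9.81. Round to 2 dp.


P = rho * g^2 * H^2 * T / (32 * pi)
P = 1025 * 9.81^2 * 1.23^2 * 13.16 / (32 * pi)
P = 1025 * 96.2361 * 1.5129 * 13.16 / 100.53096
P = 19535.66 W/m

19535.66


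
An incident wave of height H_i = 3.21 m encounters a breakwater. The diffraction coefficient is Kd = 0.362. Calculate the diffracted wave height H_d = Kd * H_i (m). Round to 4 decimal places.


H_d = Kd * H_i
H_d = 0.362 * 3.21
H_d = 1.1620 m

1.1620


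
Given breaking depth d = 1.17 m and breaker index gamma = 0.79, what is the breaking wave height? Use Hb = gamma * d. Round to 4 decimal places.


Hb = gamma * d
Hb = 0.79 * 1.17
Hb = 0.9243 m

0.9243


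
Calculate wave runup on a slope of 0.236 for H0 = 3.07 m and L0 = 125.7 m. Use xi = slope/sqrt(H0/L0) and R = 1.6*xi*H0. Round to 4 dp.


xi = slope / sqrt(H0/L0)
H0/L0 = 3.07/125.7 = 0.024423
sqrt(0.024423) = 0.156279
xi = 0.236 / 0.156279 = 1.510117
R = 1.6 * xi * H0 = 1.6 * 1.510117 * 3.07
R = 7.4177 m

7.4177


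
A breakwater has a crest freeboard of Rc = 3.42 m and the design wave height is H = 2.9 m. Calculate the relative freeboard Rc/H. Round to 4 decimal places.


Relative freeboard = Rc / H
= 3.42 / 2.9
= 1.1793

1.1793


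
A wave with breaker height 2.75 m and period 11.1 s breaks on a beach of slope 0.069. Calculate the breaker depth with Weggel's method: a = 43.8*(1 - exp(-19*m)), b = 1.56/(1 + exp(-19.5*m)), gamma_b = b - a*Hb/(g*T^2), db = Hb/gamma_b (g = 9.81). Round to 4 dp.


a = 43.8 * (1 - exp(-19 * m))
exp(-19 * 0.069) = exp(-1.3110) = 0.269550
a = 43.8 * (1 - 0.269550) = 31.993694
b = 1.56 / (1 + exp(-19.5 * m))
exp(-19.5 * 0.069) = exp(-1.3455) = 0.260409
b = 1.56 / (1 + 0.260409) = 1.237693
Hb / (g * T^2) = 2.75 / (9.81 * 11.1^2) = 2.75 / 1208.6901 = 0.00227519
gamma_b = b - a * Hb/(g*T^2) = 1.237693 - 31.993694 * 0.00227519 = 1.164901
db = Hb / gamma_b = 2.75 / 1.164901
db = 2.3607 m

2.3607


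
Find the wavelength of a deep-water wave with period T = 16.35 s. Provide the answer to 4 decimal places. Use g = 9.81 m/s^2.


L0 = g * T^2 / (2 * pi)
L0 = 9.81 * 16.35^2 / (2 * pi)
L0 = 9.81 * 267.3225 / 6.28319
L0 = 2622.4337 / 6.28319
L0 = 417.3733 m

417.3733


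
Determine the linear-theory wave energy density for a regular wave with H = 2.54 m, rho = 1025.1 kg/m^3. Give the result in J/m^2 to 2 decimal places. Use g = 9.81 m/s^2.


E = (1/8) * rho * g * H^2
E = (1/8) * 1025.1 * 9.81 * 2.54^2
E = 0.125 * 1025.1 * 9.81 * 6.4516
E = 8109.85 J/m^2

8109.85


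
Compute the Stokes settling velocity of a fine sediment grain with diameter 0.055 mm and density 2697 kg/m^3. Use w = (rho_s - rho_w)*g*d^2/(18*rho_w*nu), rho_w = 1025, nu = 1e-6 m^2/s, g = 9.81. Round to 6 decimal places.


w = (rho_s - rho_w) * g * d^2 / (18 * rho_w * nu)
d = 0.055 mm = 0.000055 m
rho_s - rho_w = 2697 - 1025 = 1672
Numerator = 1672 * 9.81 * (0.000055)^2 = 0.000049617018
Denominator = 18 * 1025 * 1e-6 = 0.018450
w = 0.002689 m/s

0.002689


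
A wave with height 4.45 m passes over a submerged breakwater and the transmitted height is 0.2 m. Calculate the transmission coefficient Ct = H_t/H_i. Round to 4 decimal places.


Ct = H_t / H_i
Ct = 0.2 / 4.45
Ct = 0.0449

0.0449


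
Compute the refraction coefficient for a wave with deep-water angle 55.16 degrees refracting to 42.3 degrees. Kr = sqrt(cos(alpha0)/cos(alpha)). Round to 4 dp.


Kr = sqrt(cos(alpha0) / cos(alpha))
cos(55.16) = 0.571287
cos(42.3) = 0.739631
Kr = sqrt(0.571287 / 0.739631)
Kr = sqrt(0.772394)
Kr = 0.8789

0.8789


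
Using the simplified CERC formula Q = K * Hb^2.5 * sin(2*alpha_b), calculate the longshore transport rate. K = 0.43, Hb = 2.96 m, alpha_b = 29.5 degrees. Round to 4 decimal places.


Q = K * Hb^2.5 * sin(2 * alpha_b)
Hb^2.5 = 2.96^2.5 = 15.074027
sin(2 * 29.5) = sin(59.0) = 0.857167
Q = 0.43 * 15.074027 * 0.857167
Q = 5.5560 m^3/s

5.5560


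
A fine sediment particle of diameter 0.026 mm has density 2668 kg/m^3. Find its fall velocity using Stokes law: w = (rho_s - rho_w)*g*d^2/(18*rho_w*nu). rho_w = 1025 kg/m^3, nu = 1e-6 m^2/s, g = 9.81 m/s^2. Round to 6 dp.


w = (rho_s - rho_w) * g * d^2 / (18 * rho_w * nu)
d = 0.026 mm = 0.000026 m
rho_s - rho_w = 2668 - 1025 = 1643
Numerator = 1643 * 9.81 * (0.000026)^2 = 0.000010895653
Denominator = 18 * 1025 * 1e-6 = 0.018450
w = 0.000591 m/s

0.000591


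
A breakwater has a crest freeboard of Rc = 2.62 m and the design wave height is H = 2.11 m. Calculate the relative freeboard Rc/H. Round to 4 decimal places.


Relative freeboard = Rc / H
= 2.62 / 2.11
= 1.2417

1.2417


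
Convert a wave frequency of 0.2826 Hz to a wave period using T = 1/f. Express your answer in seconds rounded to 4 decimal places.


T = 1 / f
T = 1 / 0.2826
T = 3.5386 s

3.5386


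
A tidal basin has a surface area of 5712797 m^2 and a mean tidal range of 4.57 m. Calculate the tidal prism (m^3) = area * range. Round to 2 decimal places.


Tidal prism = Area * Tidal range
P = 5712797 * 4.57
P = 26107482.29 m^3

26107482.29


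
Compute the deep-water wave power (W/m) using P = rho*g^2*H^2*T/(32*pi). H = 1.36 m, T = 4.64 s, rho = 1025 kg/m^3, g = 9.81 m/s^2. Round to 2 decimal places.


P = rho * g^2 * H^2 * T / (32 * pi)
P = 1025 * 9.81^2 * 1.36^2 * 4.64 / (32 * pi)
P = 1025 * 96.2361 * 1.8496 * 4.64 / 100.53096
P = 8420.89 W/m

8420.89


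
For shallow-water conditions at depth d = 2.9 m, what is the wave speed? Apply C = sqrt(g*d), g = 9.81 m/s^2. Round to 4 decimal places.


Using the shallow-water approximation:
C = sqrt(g * d) = sqrt(9.81 * 2.9)
C = sqrt(28.4490)
C = 5.3338 m/s

5.3338


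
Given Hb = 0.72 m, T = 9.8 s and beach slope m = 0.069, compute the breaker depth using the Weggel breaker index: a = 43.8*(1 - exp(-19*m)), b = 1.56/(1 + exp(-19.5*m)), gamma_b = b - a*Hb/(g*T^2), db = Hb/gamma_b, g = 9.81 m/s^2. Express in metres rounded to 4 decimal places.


a = 43.8 * (1 - exp(-19 * m))
exp(-19 * 0.069) = exp(-1.3110) = 0.269550
a = 43.8 * (1 - 0.269550) = 31.993694
b = 1.56 / (1 + exp(-19.5 * m))
exp(-19.5 * 0.069) = exp(-1.3455) = 0.260409
b = 1.56 / (1 + 0.260409) = 1.237693
Hb / (g * T^2) = 0.72 / (9.81 * 9.8^2) = 0.72 / 942.1524 = 0.00076421
gamma_b = b - a * Hb/(g*T^2) = 1.237693 - 31.993694 * 0.00076421 = 1.213243
db = Hb / gamma_b = 0.72 / 1.213243
db = 0.5935 m

0.5935


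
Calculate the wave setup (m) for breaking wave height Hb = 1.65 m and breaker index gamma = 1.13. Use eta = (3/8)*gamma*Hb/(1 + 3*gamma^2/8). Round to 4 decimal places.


eta = (3/8) * gamma * Hb / (1 + 3*gamma^2/8)
Numerator = (3/8) * 1.13 * 1.65 = 0.699187
Denominator = 1 + 3*1.13^2/8 = 1 + 0.478838 = 1.478838
eta = 0.699187 / 1.478838
eta = 0.4728 m

0.4728


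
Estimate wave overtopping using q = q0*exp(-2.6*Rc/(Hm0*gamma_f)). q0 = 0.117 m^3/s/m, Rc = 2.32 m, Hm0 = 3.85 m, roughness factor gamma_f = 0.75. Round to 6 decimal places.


q = q0 * exp(-2.6 * Rc / (Hm0 * gamma_f))
Exponent = -2.6 * 2.32 / (3.85 * 0.75)
= -2.6 * 2.32 / 2.8875
= -2.089004
exp(-2.089004) = 0.123810
q = 0.117 * 0.123810
q = 0.014486 m^3/s/m

0.014486


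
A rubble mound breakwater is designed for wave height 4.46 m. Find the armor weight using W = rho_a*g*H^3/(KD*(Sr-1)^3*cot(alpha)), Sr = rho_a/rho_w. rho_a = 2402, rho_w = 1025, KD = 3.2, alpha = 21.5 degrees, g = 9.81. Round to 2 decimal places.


Sr = rho_a / rho_w = 2402 / 1025 = 2.343415
(Sr - 1) = 1.343415
(Sr - 1)^3 = 2.424545
cot(21.5) = 1 / tan(21.5) = 1 / 0.393910 = 2.538648
Numerator = 2402 * 9.81 * 4.46^3 = 2090482.7420
Denominator = 3.2 * 2.424545 * 2.538648 = 19.696210
W = 2090482.7420 / 19.696210
W = 106136.29 N

106136.29


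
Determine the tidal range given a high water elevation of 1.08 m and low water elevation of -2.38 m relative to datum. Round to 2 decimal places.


Tidal range = High water - Low water
Tidal range = 1.08 - (-2.38)
Tidal range = 3.46 m

3.46


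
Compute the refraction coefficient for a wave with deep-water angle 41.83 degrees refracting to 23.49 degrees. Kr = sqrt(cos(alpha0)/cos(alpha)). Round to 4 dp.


Kr = sqrt(cos(alpha0) / cos(alpha))
cos(41.83) = 0.745127
cos(23.49) = 0.917130
Kr = sqrt(0.745127 / 0.917130)
Kr = sqrt(0.812455)
Kr = 0.9014

0.9014


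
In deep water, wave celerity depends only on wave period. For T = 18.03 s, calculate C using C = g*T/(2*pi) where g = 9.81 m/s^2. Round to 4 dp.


We use the deep-water celerity formula:
C = g * T / (2 * pi)
C = 9.81 * 18.03 / (2 * 3.14159...)
C = 176.874300 / 6.283185
C = 28.1504 m/s

28.1504


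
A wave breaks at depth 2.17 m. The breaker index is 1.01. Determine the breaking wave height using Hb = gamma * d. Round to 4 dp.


Hb = gamma * d
Hb = 1.01 * 2.17
Hb = 2.1917 m

2.1917


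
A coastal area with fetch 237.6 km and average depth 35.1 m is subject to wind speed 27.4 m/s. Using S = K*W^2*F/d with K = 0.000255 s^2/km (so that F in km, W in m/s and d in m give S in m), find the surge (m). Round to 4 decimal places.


S = K * W^2 * F / d
W^2 = 27.4^2 = 750.76
S = 0.000255 * 750.76 * 237.6 / 35.1
Numerator = 0.000255 * 750.76 * 237.6 = 45.487047
S = 45.487047 / 35.1 = 1.2959 m

1.2959


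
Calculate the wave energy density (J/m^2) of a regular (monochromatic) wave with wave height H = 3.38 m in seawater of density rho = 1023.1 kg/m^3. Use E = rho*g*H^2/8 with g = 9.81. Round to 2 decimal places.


E = (1/8) * rho * g * H^2
E = (1/8) * 1023.1 * 9.81 * 3.38^2
E = 0.125 * 1023.1 * 9.81 * 11.4244
E = 14332.78 J/m^2

14332.78


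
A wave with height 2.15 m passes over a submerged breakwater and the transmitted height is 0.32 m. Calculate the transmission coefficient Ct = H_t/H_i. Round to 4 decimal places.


Ct = H_t / H_i
Ct = 0.32 / 2.15
Ct = 0.1488

0.1488


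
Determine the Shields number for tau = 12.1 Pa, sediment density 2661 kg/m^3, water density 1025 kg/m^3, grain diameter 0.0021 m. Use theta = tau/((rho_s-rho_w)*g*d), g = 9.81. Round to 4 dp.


theta = tau / ((rho_s - rho_w) * g * d)
rho_s - rho_w = 2661 - 1025 = 1636
Denominator = 1636 * 9.81 * 0.0021 = 33.703236
theta = 12.1 / 33.703236
theta = 0.3590

0.3590


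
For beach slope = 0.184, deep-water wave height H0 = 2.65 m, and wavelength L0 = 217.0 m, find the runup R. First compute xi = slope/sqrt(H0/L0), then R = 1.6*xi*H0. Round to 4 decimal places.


xi = slope / sqrt(H0/L0)
H0/L0 = 2.65/217.0 = 0.012212
sqrt(0.012212) = 0.110508
xi = 0.184 / 0.110508 = 1.665040
R = 1.6 * xi * H0 = 1.6 * 1.665040 * 2.65
R = 7.0598 m

7.0598


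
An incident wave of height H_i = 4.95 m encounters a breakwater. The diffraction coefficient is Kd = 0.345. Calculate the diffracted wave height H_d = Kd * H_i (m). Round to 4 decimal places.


H_d = Kd * H_i
H_d = 0.345 * 4.95
H_d = 1.7078 m

1.7078


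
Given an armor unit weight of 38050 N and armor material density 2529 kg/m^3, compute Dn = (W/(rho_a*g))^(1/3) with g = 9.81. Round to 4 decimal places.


V = W / (rho_a * g)
V = 38050 / (2529 * 9.81)
V = 38050 / 24809.49
V = 1.533687 m^3
Dn = V^(1/3) = 1.533687^(1/3)
Dn = 1.1532 m

1.1532
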